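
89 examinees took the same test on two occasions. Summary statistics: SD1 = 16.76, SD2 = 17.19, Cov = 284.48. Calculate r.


r = cov(X,Y) / (SD_X * SD_Y)
r = 284.48 / (16.76 * 17.19)
r = 284.48 / 288.1044
r = 0.9874

0.9874


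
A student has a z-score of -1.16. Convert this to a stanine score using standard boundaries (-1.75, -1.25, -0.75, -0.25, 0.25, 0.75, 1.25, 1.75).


Stanine boundaries: [-1.75, -1.25, -0.75, -0.25, 0.25, 0.75, 1.25, 1.75]
z = -1.16
Check each boundary:
  z >= -1.75 -> could be stanine 2
  z >= -1.25 -> could be stanine 3
  z < -0.75
  z < -0.25
  z < 0.25
  z < 0.75
  z < 1.25
  z < 1.75
Highest qualifying boundary gives stanine = 3

3


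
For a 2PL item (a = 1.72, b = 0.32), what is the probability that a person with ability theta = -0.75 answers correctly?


a*(theta - b) = 1.72 * (-0.75 - 0.32) = -1.8404
exp(--1.8404) = 6.2991
P = 1 / (1 + 6.2991)
P = 0.137

0.137


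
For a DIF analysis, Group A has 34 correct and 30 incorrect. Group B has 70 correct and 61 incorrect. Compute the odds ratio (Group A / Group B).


Odds_A = 34/30 = 1.1333
Odds_B = 70/61 = 1.1475
OR = Odds_A / Odds_B = 1.1333 / 1.1475
Exactly, OR = (34 * 61) / (30 * 70) = 2074 / 2100
OR = 0.9876

0.9876


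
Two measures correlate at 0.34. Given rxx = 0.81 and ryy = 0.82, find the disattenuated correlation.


r_corrected = rxy / sqrt(rxx * ryy)
= 0.34 / sqrt(0.81 * 0.82)
= 0.34 / sqrt(0.6642)
= 0.34 / 0.814985
r_corrected = 0.4172

0.4172


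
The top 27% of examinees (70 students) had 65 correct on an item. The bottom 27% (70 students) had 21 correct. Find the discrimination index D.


p_upper = 65/70 = 0.9286
p_lower = 21/70 = 0.3
D = 0.9286 - 0.3 = 0.6286

0.6286


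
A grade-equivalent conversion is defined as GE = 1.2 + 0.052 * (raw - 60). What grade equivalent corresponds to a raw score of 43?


raw - median = 43 - 60 = -17
slope * diff = 0.052 * -17 = -0.884
GE = 1.2 + -0.884
GE = 0.316

0.316


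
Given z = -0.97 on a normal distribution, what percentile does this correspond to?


CDF(z) = 0.5 * (1 + erf(z/sqrt(2)))
erf(-0.6859) = -0.668
CDF = 0.166
Percentile rank = 0.166 * 100 = 16.6

16.6


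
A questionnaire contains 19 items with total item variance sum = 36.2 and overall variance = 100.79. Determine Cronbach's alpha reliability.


alpha = (k/(k-1)) * (1 - sum(si^2)/s_total^2)
= (19/18) * (1 - 36.2/100.79)
alpha = 0.6764

0.6764


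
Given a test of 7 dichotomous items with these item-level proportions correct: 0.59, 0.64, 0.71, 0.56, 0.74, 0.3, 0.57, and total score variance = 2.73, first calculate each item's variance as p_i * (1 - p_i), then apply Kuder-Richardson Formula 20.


For each item, compute p_i * q_i:
  Item 1: 0.59 * 0.41 = 0.2419
  Item 2: 0.64 * 0.36 = 0.2304
  Item 3: 0.71 * 0.29 = 0.2059
  Item 4: 0.56 * 0.44 = 0.2464
  Item 5: 0.74 * 0.26 = 0.1924
  Item 6: 0.3 * 0.7 = 0.21
  Item 7: 0.57 * 0.43 = 0.2451
Sum(p_i * q_i) = 0.2419 + 0.2304 + 0.2059 + 0.2464 + 0.1924 + 0.21 + 0.2451 = 1.5721
KR-20 = (k/(k-1)) * (1 - Sum(p_i*q_i) / Var_total)
= (7/6) * (1 - 1.5721/2.73)
= 1.1667 * 0.4241
KR-20 = 0.4948

0.4948


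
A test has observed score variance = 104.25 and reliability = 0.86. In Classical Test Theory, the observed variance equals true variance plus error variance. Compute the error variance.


var_true = rxx * var_obs = 0.86 * 104.25 = 89.655
var_error = var_obs - var_true
var_error = 104.25 - 89.655
var_error = 14.595

14.595


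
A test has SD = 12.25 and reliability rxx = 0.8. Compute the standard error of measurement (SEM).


SEM = SD * sqrt(1 - rxx)
SEM = 12.25 * sqrt(1 - 0.8)
SEM = 12.25 * sqrt(0.2) = 12.25 * 0.447214
SEM = 5.4784

5.4784


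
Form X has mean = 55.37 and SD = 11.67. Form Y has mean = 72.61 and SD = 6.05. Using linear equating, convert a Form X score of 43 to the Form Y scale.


slope = SD_Y / SD_X = 6.05 / 11.67 ~ 0.5184
intercept = mean_Y - slope * mean_X = 72.61 - (6.05 / 11.67) * 55.37 ~ 43.9049
Y = slope * X + intercept. To avoid rounding drift from the rounded slope/intercept, evaluate the equivalent form Y = mean_Y + SD_Y * (X - mean_X) / SD_X at full precision:
Y = 72.61 + 6.05 * (43 - 55.37) / 11.67
Y = 72.61 - 6.05 * 12.37 / 11.67
Y = 72.61 - 74.8385 / 11.67
Y = 72.61 - 6.4129
Y = 66.1971

66.1971


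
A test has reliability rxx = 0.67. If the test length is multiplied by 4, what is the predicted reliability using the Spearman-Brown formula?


r_new = (n * rxx) / (1 + (n-1) * rxx)
r_new = (4 * 0.67) / (1 + 3 * 0.67)
r_new = 2.68 / 3.01
r_new = 0.8904

0.8904


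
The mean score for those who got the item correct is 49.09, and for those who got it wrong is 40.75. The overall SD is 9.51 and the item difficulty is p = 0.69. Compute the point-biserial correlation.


q = 1 - p = 0.31
rpb = ((M1 - M0) / SD) * sqrt(p * q)
rpb = ((49.09 - 40.75) / 9.51) * sqrt(0.69 * 0.31)
rpb = 0.4056

0.4056


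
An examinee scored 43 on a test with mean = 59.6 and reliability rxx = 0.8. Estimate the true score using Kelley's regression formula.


T_est = rxx * X + (1 - rxx) * mean
T_est = 0.8 * 43 + 0.2 * 59.6
T_est = 34.4 + 11.92
T_est = 46.32

46.32


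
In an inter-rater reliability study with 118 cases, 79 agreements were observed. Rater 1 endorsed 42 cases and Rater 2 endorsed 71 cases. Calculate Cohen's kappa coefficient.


P_o = 79/118 = 0.669492
P_e = (42*71 + 76*47) / 13924 = 0.470698
kappa = (P_o - P_e) / (1 - P_e)
kappa = (0.669492 - 0.470698) / (1 - 0.470698)
kappa = 0.3756

0.3756


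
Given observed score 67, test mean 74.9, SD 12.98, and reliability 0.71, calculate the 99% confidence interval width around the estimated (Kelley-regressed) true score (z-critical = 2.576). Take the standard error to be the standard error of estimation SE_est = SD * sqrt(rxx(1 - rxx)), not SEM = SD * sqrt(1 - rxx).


True score estimate = 0.71*67 + 0.29*74.9 = 69.291
SE_est = SD * sqrt(rxx * (1 - rxx)) = 12.98 * sqrt(0.71 * 0.29) = 12.98 * sqrt(0.2059) = 5.889831
CI = T_est +/- z * SE_est, so width = 2 * z * SE_est = 2 * 2.576 * 5.889831
Width = 30.3444

30.3444


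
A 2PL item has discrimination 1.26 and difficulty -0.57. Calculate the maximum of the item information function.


For 2PL, max info at theta = b = -0.57
I_max = a^2 / 4 = 1.26^2 / 4
= 1.5876 / 4
I_max = 0.3969

0.3969


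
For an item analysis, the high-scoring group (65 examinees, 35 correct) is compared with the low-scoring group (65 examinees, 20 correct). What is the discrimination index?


p_upper = 35/65 = 0.5385
p_lower = 20/65 = 0.3077
D = 0.5385 - 0.3077 = 0.2308

0.2308


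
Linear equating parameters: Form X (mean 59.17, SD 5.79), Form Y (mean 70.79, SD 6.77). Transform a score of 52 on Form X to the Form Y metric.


slope = SD_Y / SD_X = 6.77 / 5.79 ~ 1.1693
intercept = mean_Y - slope * mean_X = 70.79 - (6.77 / 5.79) * 59.17 ~ 1.605
Y = slope * X + intercept. To avoid rounding drift from the rounded slope/intercept, evaluate the equivalent form Y = mean_Y + SD_Y * (X - mean_X) / SD_X at full precision:
Y = 70.79 + 6.77 * (52 - 59.17) / 5.79
Y = 70.79 - 6.77 * 7.17 / 5.79
Y = 70.79 - 48.5409 / 5.79
Y = 70.79 - 8.3836
Y = 62.4064

62.4064


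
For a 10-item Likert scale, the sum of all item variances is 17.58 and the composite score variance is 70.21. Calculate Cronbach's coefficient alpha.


alpha = (k/(k-1)) * (1 - sum(si^2)/s_total^2)
= (10/9) * (1 - 17.58/70.21)
alpha = 0.8329

0.8329


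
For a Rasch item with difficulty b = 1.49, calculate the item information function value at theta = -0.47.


P = 1/(1+exp(-(-0.47-1.49))) = 0.1235
I = P*(1-P) = 0.1235 * 0.8765
I = 0.1082

0.1082


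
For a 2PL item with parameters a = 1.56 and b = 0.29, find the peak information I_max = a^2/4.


For 2PL, max info at theta = b = 0.29
I_max = a^2 / 4 = 1.56^2 / 4
= 2.4336 / 4
I_max = 0.6084

0.6084


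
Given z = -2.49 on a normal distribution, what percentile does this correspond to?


CDF(z) = 0.5 * (1 + erf(z/sqrt(2)))
erf(-1.7607) = -0.9872
CDF = 0.0064
Percentile rank = 0.0064 * 100 = 0.64

0.64


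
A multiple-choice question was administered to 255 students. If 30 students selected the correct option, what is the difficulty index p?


Item difficulty p = number correct / total examinees
p = 30 / 255
p = 0.1176

0.1176


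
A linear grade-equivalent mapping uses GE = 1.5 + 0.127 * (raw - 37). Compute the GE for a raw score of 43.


raw - median = 43 - 37 = 6
slope * diff = 0.127 * 6 = 0.762
GE = 1.5 + 0.762
GE = 2.262

2.262


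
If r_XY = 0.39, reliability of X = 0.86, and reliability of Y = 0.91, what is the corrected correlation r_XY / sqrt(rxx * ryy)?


r_corrected = rxy / sqrt(rxx * ryy)
= 0.39 / sqrt(0.86 * 0.91)
= 0.39 / sqrt(0.7826)
= 0.39 / 0.884647
r_corrected = 0.4409

0.4409


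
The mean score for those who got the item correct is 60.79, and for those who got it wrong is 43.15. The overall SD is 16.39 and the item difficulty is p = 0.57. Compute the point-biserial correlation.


q = 1 - p = 0.43
rpb = ((M1 - M0) / SD) * sqrt(p * q)
rpb = ((60.79 - 43.15) / 16.39) * sqrt(0.57 * 0.43)
rpb = 0.5328

0.5328


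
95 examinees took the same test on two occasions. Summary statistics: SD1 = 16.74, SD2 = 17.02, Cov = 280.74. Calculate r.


r = cov(X,Y) / (SD_X * SD_Y)
r = 280.74 / (16.74 * 17.02)
r = 280.74 / 284.9148
r = 0.9853

0.9853


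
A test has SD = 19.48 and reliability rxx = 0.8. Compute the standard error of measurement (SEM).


SEM = SD * sqrt(1 - rxx)
SEM = 19.48 * sqrt(1 - 0.8)
SEM = 19.48 * sqrt(0.2) = 19.48 * 0.447214
SEM = 8.7117

8.7117


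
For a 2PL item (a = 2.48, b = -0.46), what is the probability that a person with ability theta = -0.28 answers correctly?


a*(theta - b) = 2.48 * (-0.28 - -0.46) = 0.4464
exp(-0.4464) = 0.6399
P = 1 / (1 + 0.6399)
P = 0.6098

0.6098


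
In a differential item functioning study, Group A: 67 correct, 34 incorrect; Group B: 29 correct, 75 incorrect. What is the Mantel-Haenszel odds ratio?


Odds_A = 67/34 = 1.9706
Odds_B = 29/75 = 0.3867
OR = Odds_A / Odds_B = 1.9706 / 0.3867
Exactly, OR = (67 * 75) / (34 * 29) = 5025 / 986
OR = 5.0963

5.0963


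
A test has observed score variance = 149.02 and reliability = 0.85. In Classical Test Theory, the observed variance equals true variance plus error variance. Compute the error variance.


var_true = rxx * var_obs = 0.85 * 149.02 = 126.667
var_error = var_obs - var_true
var_error = 149.02 - 126.667
var_error = 22.353

22.353


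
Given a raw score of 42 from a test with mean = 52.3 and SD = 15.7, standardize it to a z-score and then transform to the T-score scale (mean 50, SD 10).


z = (X - mean) / SD = (42 - 52.3) / 15.7
z = -10.3 / 15.7
z = -0.6561
T-score = T = 50 + 10z
Carry z at full precision (z = -10.3 / 15.7) into the conversion:
T-score = 50 + 10 * (-10.3 / 15.7) = 50 + -103 / 15.7
T-score = 50 + -6.5605
T-score = 43.4395

43.4395


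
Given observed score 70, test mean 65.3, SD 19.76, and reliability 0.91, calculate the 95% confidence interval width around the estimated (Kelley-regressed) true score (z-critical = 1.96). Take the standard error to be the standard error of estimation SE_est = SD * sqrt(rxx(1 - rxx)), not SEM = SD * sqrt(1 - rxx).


True score estimate = 0.91*70 + 0.09*65.3 = 69.577
SE_est = SD * sqrt(rxx * (1 - rxx)) = 19.76 * sqrt(0.91 * 0.09) = 19.76 * sqrt(0.0819) = 5.654952
CI = T_est +/- z * SE_est, so width = 2 * z * SE_est = 2 * 1.96 * 5.654952
Width = 22.1674

22.1674


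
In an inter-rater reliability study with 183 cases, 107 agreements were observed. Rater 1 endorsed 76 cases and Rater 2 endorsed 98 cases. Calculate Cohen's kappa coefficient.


P_o = 107/183 = 0.584699
P_e = (76*98 + 107*85) / 33489 = 0.493983
kappa = (P_o - P_e) / (1 - P_e)
kappa = (0.584699 - 0.493983) / (1 - 0.493983)
kappa = 0.1793

0.1793


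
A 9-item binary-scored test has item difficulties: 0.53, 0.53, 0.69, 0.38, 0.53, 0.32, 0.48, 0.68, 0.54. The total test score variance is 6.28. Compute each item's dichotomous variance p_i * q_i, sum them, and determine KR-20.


For each item, compute p_i * q_i:
  Item 1: 0.53 * 0.47 = 0.2491
  Item 2: 0.53 * 0.47 = 0.2491
  Item 3: 0.69 * 0.31 = 0.2139
  Item 4: 0.38 * 0.62 = 0.2356
  Item 5: 0.53 * 0.47 = 0.2491
  Item 6: 0.32 * 0.68 = 0.2176
  Item 7: 0.48 * 0.52 = 0.2496
  Item 8: 0.68 * 0.32 = 0.2176
  Item 9: 0.54 * 0.46 = 0.2484
Sum(p_i * q_i) = 0.2491 + 0.2491 + 0.2139 + 0.2356 + 0.2491 + 0.2176 + 0.2496 + 0.2176 + 0.2484 = 2.13
KR-20 = (k/(k-1)) * (1 - Sum(p_i*q_i) / Var_total)
= (9/8) * (1 - 2.13/6.28)
= 1.125 * 0.6608
KR-20 = 0.7434

0.7434


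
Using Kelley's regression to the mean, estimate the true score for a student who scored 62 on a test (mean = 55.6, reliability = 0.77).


T_est = rxx * X + (1 - rxx) * mean
T_est = 0.77 * 62 + 0.23 * 55.6
T_est = 47.74 + 12.788
T_est = 60.528

60.528


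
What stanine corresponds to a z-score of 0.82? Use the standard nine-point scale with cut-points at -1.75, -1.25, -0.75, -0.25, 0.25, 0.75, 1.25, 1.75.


Stanine boundaries: [-1.75, -1.25, -0.75, -0.25, 0.25, 0.75, 1.25, 1.75]
z = 0.82
Check each boundary:
  z >= -1.75 -> could be stanine 2
  z >= -1.25 -> could be stanine 3
  z >= -0.75 -> could be stanine 4
  z >= -0.25 -> could be stanine 5
  z >= 0.25 -> could be stanine 6
  z >= 0.75 -> could be stanine 7
  z < 1.25
  z < 1.75
Highest qualifying boundary gives stanine = 7

7


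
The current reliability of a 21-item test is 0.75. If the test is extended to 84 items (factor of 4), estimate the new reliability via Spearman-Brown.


r_new = (n * rxx) / (1 + (n-1) * rxx)
r_new = (4 * 0.75) / (1 + 3 * 0.75)
r_new = 3.0 / 3.25
r_new = 0.9231

0.9231


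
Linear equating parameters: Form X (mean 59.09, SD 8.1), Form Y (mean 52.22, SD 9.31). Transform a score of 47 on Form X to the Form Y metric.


slope = SD_Y / SD_X = 9.31 / 8.1 ~ 1.1494
intercept = mean_Y - slope * mean_X = 52.22 - (9.31 / 8.1) * 59.09 ~ -15.697
Y = slope * X + intercept. To avoid rounding drift from the rounded slope/intercept, evaluate the equivalent form Y = mean_Y + SD_Y * (X - mean_X) / SD_X at full precision:
Y = 52.22 + 9.31 * (47 - 59.09) / 8.1
Y = 52.22 - 9.31 * 12.09 / 8.1
Y = 52.22 - 112.5579 / 8.1
Y = 52.22 - 13.896
Y = 38.324

38.324


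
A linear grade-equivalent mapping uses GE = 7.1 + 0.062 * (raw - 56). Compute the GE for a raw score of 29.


raw - median = 29 - 56 = -27
slope * diff = 0.062 * -27 = -1.674
GE = 7.1 + -1.674
GE = 5.426

5.426


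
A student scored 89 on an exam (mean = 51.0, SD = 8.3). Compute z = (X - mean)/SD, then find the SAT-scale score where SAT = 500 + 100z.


z = (X - mean) / SD = (89 - 51.0) / 8.3
z = 38.0 / 8.3
z = 4.5783
SAT-scale = SAT = 500 + 100z
Carry z at full precision (z = 38.0 / 8.3) into the conversion:
SAT-scale = 500 + 100 * (38.0 / 8.3) = 500 + 3800 / 8.3
SAT-scale = 500 + 457.8313
SAT-scale = 957.8313

957.8313


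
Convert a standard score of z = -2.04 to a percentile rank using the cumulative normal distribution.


CDF(z) = 0.5 * (1 + erf(z/sqrt(2)))
erf(-1.4425) = -0.9586
CDF = 0.0207
Percentile rank = 0.0207 * 100 = 2.07

2.07


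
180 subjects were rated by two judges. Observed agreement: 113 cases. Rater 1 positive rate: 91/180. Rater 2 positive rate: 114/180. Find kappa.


P_o = 113/180 = 0.627778
P_e = (91*114 + 89*66) / 32400 = 0.501481
kappa = (P_o - P_e) / (1 - P_e)
kappa = (0.627778 - 0.501481) / (1 - 0.501481)
kappa = 0.2533

0.2533


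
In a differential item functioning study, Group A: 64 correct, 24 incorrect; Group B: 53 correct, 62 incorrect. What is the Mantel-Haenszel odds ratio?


Odds_A = 64/24 = 2.6667
Odds_B = 53/62 = 0.8548
OR = Odds_A / Odds_B = 2.6667 / 0.8548
Exactly, OR = (64 * 62) / (24 * 53) = 3968 / 1272
OR = 3.1195

3.1195


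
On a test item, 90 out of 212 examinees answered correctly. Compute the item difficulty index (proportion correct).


Item difficulty p = number correct / total examinees
p = 90 / 212
p = 0.4245

0.4245


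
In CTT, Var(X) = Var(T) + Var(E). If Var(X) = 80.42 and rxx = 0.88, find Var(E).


var_true = rxx * var_obs = 0.88 * 80.42 = 70.7696
var_error = var_obs - var_true
var_error = 80.42 - 70.7696
var_error = 9.6504

9.6504


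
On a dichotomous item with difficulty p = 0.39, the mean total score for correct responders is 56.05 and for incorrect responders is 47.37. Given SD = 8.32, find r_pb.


q = 1 - p = 0.61
rpb = ((M1 - M0) / SD) * sqrt(p * q)
rpb = ((56.05 - 47.37) / 8.32) * sqrt(0.39 * 0.61)
rpb = 0.5089

0.5089


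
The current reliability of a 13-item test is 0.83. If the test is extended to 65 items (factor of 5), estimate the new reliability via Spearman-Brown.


r_new = (n * rxx) / (1 + (n-1) * rxx)
r_new = (5 * 0.83) / (1 + 4 * 0.83)
r_new = 4.15 / 4.32
r_new = 0.9606

0.9606


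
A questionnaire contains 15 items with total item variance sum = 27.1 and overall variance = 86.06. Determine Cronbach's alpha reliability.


alpha = (k/(k-1)) * (1 - sum(si^2)/s_total^2)
= (15/14) * (1 - 27.1/86.06)
alpha = 0.734

0.734


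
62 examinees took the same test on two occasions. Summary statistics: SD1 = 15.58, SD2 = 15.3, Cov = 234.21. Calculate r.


r = cov(X,Y) / (SD_X * SD_Y)
r = 234.21 / (15.58 * 15.3)
r = 234.21 / 238.374
r = 0.9825

0.9825


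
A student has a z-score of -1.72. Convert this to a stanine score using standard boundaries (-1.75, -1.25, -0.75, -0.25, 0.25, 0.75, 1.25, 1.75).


Stanine boundaries: [-1.75, -1.25, -0.75, -0.25, 0.25, 0.75, 1.25, 1.75]
z = -1.72
Check each boundary:
  z >= -1.75 -> could be stanine 2
  z < -1.25
  z < -0.75
  z < -0.25
  z < 0.25
  z < 0.75
  z < 1.25
  z < 1.75
Highest qualifying boundary gives stanine = 2

2


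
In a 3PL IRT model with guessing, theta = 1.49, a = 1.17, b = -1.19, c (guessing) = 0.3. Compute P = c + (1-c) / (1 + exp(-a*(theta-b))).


logit = 1.17*(1.49 - -1.19) = 3.1356
P* = 1/(1 + exp(-3.1356)) = 0.9583
P = 0.3 + (1 - 0.3) * 0.9583
P = 0.9708

0.9708


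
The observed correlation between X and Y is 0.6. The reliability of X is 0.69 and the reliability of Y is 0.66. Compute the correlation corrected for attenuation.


r_corrected = rxy / sqrt(rxx * ryy)
= 0.6 / sqrt(0.69 * 0.66)
= 0.6 / sqrt(0.4554)
= 0.6 / 0.674833
r_corrected = 0.8891

0.8891


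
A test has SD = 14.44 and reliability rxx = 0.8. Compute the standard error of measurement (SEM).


SEM = SD * sqrt(1 - rxx)
SEM = 14.44 * sqrt(1 - 0.8)
SEM = 14.44 * sqrt(0.2) = 14.44 * 0.447214
SEM = 6.4578

6.4578


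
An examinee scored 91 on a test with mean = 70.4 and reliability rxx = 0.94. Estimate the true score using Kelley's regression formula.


T_est = rxx * X + (1 - rxx) * mean
T_est = 0.94 * 91 + 0.06 * 70.4
T_est = 85.54 + 4.224
T_est = 89.764

89.764


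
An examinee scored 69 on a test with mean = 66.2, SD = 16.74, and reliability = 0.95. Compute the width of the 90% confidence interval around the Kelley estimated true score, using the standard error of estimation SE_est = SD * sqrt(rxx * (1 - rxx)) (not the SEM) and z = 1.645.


True score estimate = 0.95*69 + 0.05*66.2 = 68.86
SE_est = SD * sqrt(rxx * (1 - rxx)) = 16.74 * sqrt(0.95 * 0.05) = 16.74 * sqrt(0.0475) = 3.648398
CI = T_est +/- z * SE_est, so width = 2 * z * SE_est = 2 * 1.645 * 3.648398
Width = 12.0032

12.0032


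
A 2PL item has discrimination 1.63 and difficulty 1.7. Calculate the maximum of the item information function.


For 2PL, max info at theta = b = 1.7
I_max = a^2 / 4 = 1.63^2 / 4
= 2.6569 / 4
I_max = 0.6642

0.6642


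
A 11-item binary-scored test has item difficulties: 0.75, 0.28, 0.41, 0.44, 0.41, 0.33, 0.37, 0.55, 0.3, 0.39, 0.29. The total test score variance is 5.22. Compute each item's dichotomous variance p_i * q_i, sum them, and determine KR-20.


For each item, compute p_i * q_i:
  Item 1: 0.75 * 0.25 = 0.1875
  Item 2: 0.28 * 0.72 = 0.2016
  Item 3: 0.41 * 0.59 = 0.2419
  Item 4: 0.44 * 0.56 = 0.2464
  Item 5: 0.41 * 0.59 = 0.2419
  Item 6: 0.33 * 0.67 = 0.2211
  Item 7: 0.37 * 0.63 = 0.2331
  Item 8: 0.55 * 0.45 = 0.2475
  Item 9: 0.3 * 0.7 = 0.21
  Item 10: 0.39 * 0.61 = 0.2379
  Item 11: 0.29 * 0.71 = 0.2059
Sum(p_i * q_i) = 0.1875 + 0.2016 + 0.2419 + 0.2464 + 0.2419 + 0.2211 + 0.2331 + 0.2475 + 0.21 + 0.2379 + 0.2059 = 2.4748
KR-20 = (k/(k-1)) * (1 - Sum(p_i*q_i) / Var_total)
= (11/10) * (1 - 2.4748/5.22)
= 1.1 * 0.5259
KR-20 = 0.5785

0.5785


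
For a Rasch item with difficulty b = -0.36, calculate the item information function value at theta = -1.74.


P = 1/(1+exp(-(-1.74--0.36))) = 0.201
I = P*(1-P) = 0.201 * 0.799
I = 0.1606

0.1606


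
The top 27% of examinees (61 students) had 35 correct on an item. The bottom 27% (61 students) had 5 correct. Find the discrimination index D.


p_upper = 35/61 = 0.5738
p_lower = 5/61 = 0.082
D = 0.5738 - 0.082 = 0.4918

0.4918


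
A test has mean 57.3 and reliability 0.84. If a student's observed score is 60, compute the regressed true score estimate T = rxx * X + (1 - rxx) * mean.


T_est = rxx * X + (1 - rxx) * mean
T_est = 0.84 * 60 + 0.16 * 57.3
T_est = 50.4 + 9.168
T_est = 59.568

59.568


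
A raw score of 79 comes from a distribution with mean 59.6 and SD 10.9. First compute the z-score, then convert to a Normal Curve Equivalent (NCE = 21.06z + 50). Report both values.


z = (X - mean) / SD = (79 - 59.6) / 10.9
z = 19.4 / 10.9
z = 1.7798
NCE = NCE = 21.06z + 50
Carry z at full precision (z = 19.4 / 10.9) into the conversion:
NCE = 21.06 * (19.4 / 10.9) + 50 = 408.564 / 10.9 + 50
NCE = 37.4829 + 50
NCE = 87.4829

87.4829


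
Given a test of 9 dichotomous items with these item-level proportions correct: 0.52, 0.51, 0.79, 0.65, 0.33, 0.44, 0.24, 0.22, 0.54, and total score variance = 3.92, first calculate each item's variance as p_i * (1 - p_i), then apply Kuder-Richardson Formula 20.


For each item, compute p_i * q_i:
  Item 1: 0.52 * 0.48 = 0.2496
  Item 2: 0.51 * 0.49 = 0.2499
  Item 3: 0.79 * 0.21 = 0.1659
  Item 4: 0.65 * 0.35 = 0.2275
  Item 5: 0.33 * 0.67 = 0.2211
  Item 6: 0.44 * 0.56 = 0.2464
  Item 7: 0.24 * 0.76 = 0.1824
  Item 8: 0.22 * 0.78 = 0.1716
  Item 9: 0.54 * 0.46 = 0.2484
Sum(p_i * q_i) = 0.2496 + 0.2499 + 0.1659 + 0.2275 + 0.2211 + 0.2464 + 0.1824 + 0.1716 + 0.2484 = 1.9628
KR-20 = (k/(k-1)) * (1 - Sum(p_i*q_i) / Var_total)
= (9/8) * (1 - 1.9628/3.92)
= 1.125 * 0.4993
KR-20 = 0.5617

0.5617


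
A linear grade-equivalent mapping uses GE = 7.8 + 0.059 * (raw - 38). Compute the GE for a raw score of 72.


raw - median = 72 - 38 = 34
slope * diff = 0.059 * 34 = 2.006
GE = 7.8 + 2.006
GE = 9.806

9.806


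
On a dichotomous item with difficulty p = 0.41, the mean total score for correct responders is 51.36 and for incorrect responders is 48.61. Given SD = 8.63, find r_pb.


q = 1 - p = 0.59
rpb = ((M1 - M0) / SD) * sqrt(p * q)
rpb = ((51.36 - 48.61) / 8.63) * sqrt(0.41 * 0.59)
rpb = 0.1567

0.1567


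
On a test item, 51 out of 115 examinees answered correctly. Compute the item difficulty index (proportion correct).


Item difficulty p = number correct / total examinees
p = 51 / 115
p = 0.4435

0.4435


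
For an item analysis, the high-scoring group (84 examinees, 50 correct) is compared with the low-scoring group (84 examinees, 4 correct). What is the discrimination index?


p_upper = 50/84 = 0.5952
p_lower = 4/84 = 0.0476
D = 0.5952 - 0.0476 = 0.5476

0.5476


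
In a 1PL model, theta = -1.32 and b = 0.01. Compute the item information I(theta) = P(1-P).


P = 1/(1+exp(-(-1.32-0.01))) = 0.2092
I = P*(1-P) = 0.2092 * 0.7908
I = 0.1654

0.1654


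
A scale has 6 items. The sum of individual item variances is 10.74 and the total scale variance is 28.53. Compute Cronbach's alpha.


alpha = (k/(k-1)) * (1 - sum(si^2)/s_total^2)
= (6/5) * (1 - 10.74/28.53)
alpha = 0.7483

0.7483


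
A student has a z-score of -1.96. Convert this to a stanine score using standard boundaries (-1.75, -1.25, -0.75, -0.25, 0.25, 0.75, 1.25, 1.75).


Stanine boundaries: [-1.75, -1.25, -0.75, -0.25, 0.25, 0.75, 1.25, 1.75]
z = -1.96
Check each boundary:
  z < -1.75
  z < -1.25
  z < -0.75
  z < -0.25
  z < 0.25
  z < 0.75
  z < 1.25
  z < 1.75
Highest qualifying boundary gives stanine = 1

1


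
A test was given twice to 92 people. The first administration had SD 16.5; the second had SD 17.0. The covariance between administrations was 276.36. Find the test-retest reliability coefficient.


r = cov(X,Y) / (SD_X * SD_Y)
r = 276.36 / (16.5 * 17.0)
r = 276.36 / 280.5
r = 0.9852

0.9852


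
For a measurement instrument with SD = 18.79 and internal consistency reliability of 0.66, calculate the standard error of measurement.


SEM = SD * sqrt(1 - rxx)
SEM = 18.79 * sqrt(1 - 0.66)
SEM = 18.79 * sqrt(0.34) = 18.79 * 0.583095
SEM = 10.9564

10.9564


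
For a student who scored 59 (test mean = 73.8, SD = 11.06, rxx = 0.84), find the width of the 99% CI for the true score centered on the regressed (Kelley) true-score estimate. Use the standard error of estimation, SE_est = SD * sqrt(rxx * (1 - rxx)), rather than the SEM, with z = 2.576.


True score estimate = 0.84*59 + 0.16*73.8 = 61.368
SE_est = SD * sqrt(rxx * (1 - rxx)) = 11.06 * sqrt(0.84 * 0.16) = 11.06 * sqrt(0.1344) = 4.054663
CI = T_est +/- z * SE_est, so width = 2 * z * SE_est = 2 * 2.576 * 4.054663
Width = 20.8896

20.8896


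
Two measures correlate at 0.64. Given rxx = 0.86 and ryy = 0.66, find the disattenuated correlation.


r_corrected = rxy / sqrt(rxx * ryy)
= 0.64 / sqrt(0.86 * 0.66)
= 0.64 / sqrt(0.5676)
= 0.64 / 0.753392
r_corrected = 0.8495

0.8495


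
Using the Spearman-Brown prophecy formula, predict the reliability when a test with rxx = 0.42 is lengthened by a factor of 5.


r_new = (n * rxx) / (1 + (n-1) * rxx)
r_new = (5 * 0.42) / (1 + 4 * 0.42)
r_new = 2.1 / 2.68
r_new = 0.7836

0.7836


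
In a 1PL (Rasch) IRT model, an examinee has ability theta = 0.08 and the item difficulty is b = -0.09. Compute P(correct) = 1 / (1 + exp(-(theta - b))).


theta - b = 0.08 - -0.09 = 0.17
exp(-(theta - b)) = exp(-0.17) = 0.8437
P = 1 / (1 + 0.8437)
P = 0.5424

0.5424


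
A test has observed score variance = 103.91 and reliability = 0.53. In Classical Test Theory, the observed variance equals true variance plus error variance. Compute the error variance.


var_true = rxx * var_obs = 0.53 * 103.91 = 55.0723
var_error = var_obs - var_true
var_error = 103.91 - 55.0723
var_error = 48.8377

48.8377


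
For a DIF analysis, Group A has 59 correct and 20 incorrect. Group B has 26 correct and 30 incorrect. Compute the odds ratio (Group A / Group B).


Odds_A = 59/20 = 2.95
Odds_B = 26/30 = 0.8667
OR = Odds_A / Odds_B = 2.95 / 0.8667
Exactly, OR = (59 * 30) / (20 * 26) = 1770 / 520
OR = 3.4038

3.4038


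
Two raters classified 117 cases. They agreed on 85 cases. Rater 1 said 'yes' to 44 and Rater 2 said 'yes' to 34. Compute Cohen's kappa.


P_o = 85/117 = 0.726496
P_e = (44*34 + 73*83) / 13689 = 0.551903
kappa = (P_o - P_e) / (1 - P_e)
kappa = (0.726496 - 0.551903) / (1 - 0.551903)
kappa = 0.3896

0.3896


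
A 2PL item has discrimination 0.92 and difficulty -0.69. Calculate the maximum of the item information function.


For 2PL, max info at theta = b = -0.69
I_max = a^2 / 4 = 0.92^2 / 4
= 0.8464 / 4
I_max = 0.2116

0.2116


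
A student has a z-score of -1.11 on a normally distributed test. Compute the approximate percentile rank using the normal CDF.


CDF(z) = 0.5 * (1 + erf(z/sqrt(2)))
erf(-0.7849) = -0.733
CDF = 0.1335
Percentile rank = 0.1335 * 100 = 13.35

13.35


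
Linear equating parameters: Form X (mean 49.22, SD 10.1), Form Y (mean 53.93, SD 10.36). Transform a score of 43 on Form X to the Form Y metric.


slope = SD_Y / SD_X = 10.36 / 10.1 ~ 1.0257
intercept = mean_Y - slope * mean_X = 53.93 - (10.36 / 10.1) * 49.22 ~ 3.443
Y = slope * X + intercept. To avoid rounding drift from the rounded slope/intercept, evaluate the equivalent form Y = mean_Y + SD_Y * (X - mean_X) / SD_X at full precision:
Y = 53.93 + 10.36 * (43 - 49.22) / 10.1
Y = 53.93 - 10.36 * 6.22 / 10.1
Y = 53.93 - 64.4392 / 10.1
Y = 53.93 - 6.3801
Y = 47.5499

47.5499


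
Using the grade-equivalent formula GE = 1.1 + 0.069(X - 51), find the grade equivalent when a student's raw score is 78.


raw - median = 78 - 51 = 27
slope * diff = 0.069 * 27 = 1.863
GE = 1.1 + 1.863
GE = 2.963

2.963


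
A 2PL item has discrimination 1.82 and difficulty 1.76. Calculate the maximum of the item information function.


For 2PL, max info at theta = b = 1.76
I_max = a^2 / 4 = 1.82^2 / 4
= 3.3124 / 4
I_max = 0.8281

0.8281


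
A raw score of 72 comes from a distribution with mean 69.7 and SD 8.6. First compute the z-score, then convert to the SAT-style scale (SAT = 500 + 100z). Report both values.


z = (X - mean) / SD = (72 - 69.7) / 8.6
z = 2.3 / 8.6
z = 0.2674
SAT-scale = SAT = 500 + 100z
Carry z at full precision (z = 2.3 / 8.6) into the conversion:
SAT-scale = 500 + 100 * (2.3 / 8.6) = 500 + 230 / 8.6
SAT-scale = 500 + 26.7442
SAT-scale = 526.7442

526.7442


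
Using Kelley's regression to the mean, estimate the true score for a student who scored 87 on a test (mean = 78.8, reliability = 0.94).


T_est = rxx * X + (1 - rxx) * mean
T_est = 0.94 * 87 + 0.06 * 78.8
T_est = 81.78 + 4.728
T_est = 86.508

86.508


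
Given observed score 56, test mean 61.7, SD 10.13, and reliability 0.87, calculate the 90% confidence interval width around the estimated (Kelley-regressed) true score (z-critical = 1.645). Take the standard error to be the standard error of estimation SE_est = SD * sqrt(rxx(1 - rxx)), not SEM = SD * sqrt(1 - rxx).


True score estimate = 0.87*56 + 0.13*61.7 = 56.741
SE_est = SD * sqrt(rxx * (1 - rxx)) = 10.13 * sqrt(0.87 * 0.13) = 10.13 * sqrt(0.1131) = 3.406754
CI = T_est +/- z * SE_est, so width = 2 * z * SE_est = 2 * 1.645 * 3.406754
Width = 11.2082

11.2082


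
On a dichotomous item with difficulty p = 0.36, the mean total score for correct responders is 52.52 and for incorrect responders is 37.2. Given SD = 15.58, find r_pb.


q = 1 - p = 0.64
rpb = ((M1 - M0) / SD) * sqrt(p * q)
rpb = ((52.52 - 37.2) / 15.58) * sqrt(0.36 * 0.64)
rpb = 0.472

0.472


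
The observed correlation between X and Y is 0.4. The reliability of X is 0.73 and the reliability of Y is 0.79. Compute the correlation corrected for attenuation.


r_corrected = rxy / sqrt(rxx * ryy)
= 0.4 / sqrt(0.73 * 0.79)
= 0.4 / sqrt(0.5767)
= 0.4 / 0.759408
r_corrected = 0.5267

0.5267


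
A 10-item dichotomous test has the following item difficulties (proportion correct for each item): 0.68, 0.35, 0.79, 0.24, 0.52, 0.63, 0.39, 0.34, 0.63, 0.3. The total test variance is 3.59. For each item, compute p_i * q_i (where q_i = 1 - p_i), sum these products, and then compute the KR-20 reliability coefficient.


For each item, compute p_i * q_i:
  Item 1: 0.68 * 0.32 = 0.2176
  Item 2: 0.35 * 0.65 = 0.2275
  Item 3: 0.79 * 0.21 = 0.1659
  Item 4: 0.24 * 0.76 = 0.1824
  Item 5: 0.52 * 0.48 = 0.2496
  Item 6: 0.63 * 0.37 = 0.2331
  Item 7: 0.39 * 0.61 = 0.2379
  Item 8: 0.34 * 0.66 = 0.2244
  Item 9: 0.63 * 0.37 = 0.2331
  Item 10: 0.3 * 0.7 = 0.21
Sum(p_i * q_i) = 0.2176 + 0.2275 + 0.1659 + 0.1824 + 0.2496 + 0.2331 + 0.2379 + 0.2244 + 0.2331 + 0.21 = 2.1815
KR-20 = (k/(k-1)) * (1 - Sum(p_i*q_i) / Var_total)
= (10/9) * (1 - 2.1815/3.59)
= 1.1111 * 0.3923
KR-20 = 0.4359

0.4359


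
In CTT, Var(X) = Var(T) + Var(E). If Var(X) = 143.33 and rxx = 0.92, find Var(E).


var_true = rxx * var_obs = 0.92 * 143.33 = 131.8636
var_error = var_obs - var_true
var_error = 143.33 - 131.8636
var_error = 11.4664

11.4664


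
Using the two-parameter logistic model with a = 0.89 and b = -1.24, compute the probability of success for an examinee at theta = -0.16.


a*(theta - b) = 0.89 * (-0.16 - -1.24) = 0.9612
exp(-0.9612) = 0.3824
P = 1 / (1 + 0.3824)
P = 0.7234

0.7234


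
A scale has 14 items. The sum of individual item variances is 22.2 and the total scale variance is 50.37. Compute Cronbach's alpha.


alpha = (k/(k-1)) * (1 - sum(si^2)/s_total^2)
= (14/13) * (1 - 22.2/50.37)
alpha = 0.6023

0.6023


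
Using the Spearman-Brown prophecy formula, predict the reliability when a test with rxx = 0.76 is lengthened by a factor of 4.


r_new = (n * rxx) / (1 + (n-1) * rxx)
r_new = (4 * 0.76) / (1 + 3 * 0.76)
r_new = 3.04 / 3.28
r_new = 0.9268

0.9268


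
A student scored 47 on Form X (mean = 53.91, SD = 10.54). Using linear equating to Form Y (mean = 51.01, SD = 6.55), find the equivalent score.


slope = SD_Y / SD_X = 6.55 / 10.54 ~ 0.6214
intercept = mean_Y - slope * mean_X = 51.01 - (6.55 / 10.54) * 53.91 ~ 17.5081
Y = slope * X + intercept. To avoid rounding drift from the rounded slope/intercept, evaluate the equivalent form Y = mean_Y + SD_Y * (X - mean_X) / SD_X at full precision:
Y = 51.01 + 6.55 * (47 - 53.91) / 10.54
Y = 51.01 - 6.55 * 6.91 / 10.54
Y = 51.01 - 45.2605 / 10.54
Y = 51.01 - 4.2942
Y = 46.7158

46.7158


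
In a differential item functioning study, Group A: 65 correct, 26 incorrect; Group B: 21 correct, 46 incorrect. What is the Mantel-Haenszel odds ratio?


Odds_A = 65/26 = 2.5
Odds_B = 21/46 = 0.4565
OR = Odds_A / Odds_B = 2.5 / 0.4565
Exactly, OR = (65 * 46) / (26 * 21) = 2990 / 546
OR = 5.4762

5.4762


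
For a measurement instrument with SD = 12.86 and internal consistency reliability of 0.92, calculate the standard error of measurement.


SEM = SD * sqrt(1 - rxx)
SEM = 12.86 * sqrt(1 - 0.92)
SEM = 12.86 * sqrt(0.08) = 12.86 * 0.282843
SEM = 3.6374

3.6374


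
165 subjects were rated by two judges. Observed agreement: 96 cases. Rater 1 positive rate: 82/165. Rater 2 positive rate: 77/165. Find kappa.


P_o = 96/165 = 0.581818
P_e = (82*77 + 83*88) / 27225 = 0.500202
kappa = (P_o - P_e) / (1 - P_e)
kappa = (0.581818 - 0.500202) / (1 - 0.500202)
kappa = 0.1633

0.1633


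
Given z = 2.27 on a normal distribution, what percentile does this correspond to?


CDF(z) = 0.5 * (1 + erf(z/sqrt(2)))
erf(1.6051) = 0.9768
CDF = 0.9884
Percentile rank = 0.9884 * 100 = 98.84

98.84


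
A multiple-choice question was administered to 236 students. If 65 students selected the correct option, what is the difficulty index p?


Item difficulty p = number correct / total examinees
p = 65 / 236
p = 0.2754

0.2754


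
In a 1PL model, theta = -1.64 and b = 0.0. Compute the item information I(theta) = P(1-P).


P = 1/(1+exp(-(-1.64-0.0))) = 0.1625
I = P*(1-P) = 0.1625 * 0.8375
I = 0.1361

0.1361


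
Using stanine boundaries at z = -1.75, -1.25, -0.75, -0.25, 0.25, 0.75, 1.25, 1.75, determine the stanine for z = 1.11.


Stanine boundaries: [-1.75, -1.25, -0.75, -0.25, 0.25, 0.75, 1.25, 1.75]
z = 1.11
Check each boundary:
  z >= -1.75 -> could be stanine 2
  z >= -1.25 -> could be stanine 3
  z >= -0.75 -> could be stanine 4
  z >= -0.25 -> could be stanine 5
  z >= 0.25 -> could be stanine 6
  z >= 0.75 -> could be stanine 7
  z < 1.25
  z < 1.75
Highest qualifying boundary gives stanine = 7

7


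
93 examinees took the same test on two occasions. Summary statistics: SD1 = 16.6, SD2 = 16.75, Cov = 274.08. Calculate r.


r = cov(X,Y) / (SD_X * SD_Y)
r = 274.08 / (16.6 * 16.75)
r = 274.08 / 278.05
r = 0.9857

0.9857


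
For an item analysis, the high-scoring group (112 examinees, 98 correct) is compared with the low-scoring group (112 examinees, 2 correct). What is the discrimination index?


p_upper = 98/112 = 0.875
p_lower = 2/112 = 0.0179
D = 0.875 - 0.0179 = 0.8571

0.8571


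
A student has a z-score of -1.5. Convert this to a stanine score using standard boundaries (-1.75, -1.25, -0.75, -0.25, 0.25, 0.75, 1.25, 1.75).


Stanine boundaries: [-1.75, -1.25, -0.75, -0.25, 0.25, 0.75, 1.25, 1.75]
z = -1.5
Check each boundary:
  z >= -1.75 -> could be stanine 2
  z < -1.25
  z < -0.75
  z < -0.25
  z < 0.25
  z < 0.75
  z < 1.25
  z < 1.75
Highest qualifying boundary gives stanine = 2

2


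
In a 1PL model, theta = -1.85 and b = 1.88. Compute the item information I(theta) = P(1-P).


P = 1/(1+exp(-(-1.85-1.88))) = 0.0234
I = P*(1-P) = 0.0234 * 0.9766
I = 0.0229

0.0229


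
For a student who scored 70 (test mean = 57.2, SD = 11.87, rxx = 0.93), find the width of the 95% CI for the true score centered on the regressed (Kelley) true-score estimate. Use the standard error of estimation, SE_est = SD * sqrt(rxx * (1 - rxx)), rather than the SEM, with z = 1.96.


True score estimate = 0.93*70 + 0.07*57.2 = 69.104
SE_est = SD * sqrt(rxx * (1 - rxx)) = 11.87 * sqrt(0.93 * 0.07) = 11.87 * sqrt(0.0651) = 3.028595
CI = T_est +/- z * SE_est, so width = 2 * z * SE_est = 2 * 1.96 * 3.028595
Width = 11.8721

11.8721


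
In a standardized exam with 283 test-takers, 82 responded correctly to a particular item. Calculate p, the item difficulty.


Item difficulty p = number correct / total examinees
p = 82 / 283
p = 0.2898

0.2898


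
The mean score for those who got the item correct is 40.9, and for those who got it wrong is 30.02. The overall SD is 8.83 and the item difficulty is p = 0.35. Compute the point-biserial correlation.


q = 1 - p = 0.65
rpb = ((M1 - M0) / SD) * sqrt(p * q)
rpb = ((40.9 - 30.02) / 8.83) * sqrt(0.35 * 0.65)
rpb = 0.5877

0.5877


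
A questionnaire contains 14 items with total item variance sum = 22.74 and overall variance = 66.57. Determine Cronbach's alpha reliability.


alpha = (k/(k-1)) * (1 - sum(si^2)/s_total^2)
= (14/13) * (1 - 22.74/66.57)
alpha = 0.7091

0.7091


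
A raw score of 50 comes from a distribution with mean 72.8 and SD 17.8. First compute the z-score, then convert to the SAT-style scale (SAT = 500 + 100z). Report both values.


z = (X - mean) / SD = (50 - 72.8) / 17.8
z = -22.8 / 17.8
z = -1.2809
SAT-scale = SAT = 500 + 100z
Carry z at full precision (z = -22.8 / 17.8) into the conversion:
SAT-scale = 500 + 100 * (-22.8 / 17.8) = 500 + -2280 / 17.8
SAT-scale = 500 + -128.0899
SAT-scale = 371.9101

371.9101


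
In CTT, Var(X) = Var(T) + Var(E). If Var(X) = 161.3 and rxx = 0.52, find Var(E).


var_true = rxx * var_obs = 0.52 * 161.3 = 83.876
var_error = var_obs - var_true
var_error = 161.3 - 83.876
var_error = 77.424

77.424


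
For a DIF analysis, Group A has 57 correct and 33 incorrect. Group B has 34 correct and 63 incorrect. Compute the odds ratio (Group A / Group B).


Odds_A = 57/33 = 1.7273
Odds_B = 34/63 = 0.5397
OR = Odds_A / Odds_B = 1.7273 / 0.5397
Exactly, OR = (57 * 63) / (33 * 34) = 3591 / 1122
OR = 3.2005

3.2005


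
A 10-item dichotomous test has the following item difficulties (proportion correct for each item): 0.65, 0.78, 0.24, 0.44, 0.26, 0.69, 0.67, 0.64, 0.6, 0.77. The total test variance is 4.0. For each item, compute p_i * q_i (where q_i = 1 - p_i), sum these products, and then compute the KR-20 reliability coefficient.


For each item, compute p_i * q_i:
  Item 1: 0.65 * 0.35 = 0.2275
  Item 2: 0.78 * 0.22 = 0.1716
  Item 3: 0.24 * 0.76 = 0.1824
  Item 4: 0.44 * 0.56 = 0.2464
  Item 5: 0.26 * 0.74 = 0.1924
  Item 6: 0.69 * 0.31 = 0.2139
  Item 7: 0.67 * 0.33 = 0.2211
  Item 8: 0.64 * 0.36 = 0.2304
  Item 9: 0.6 * 0.4 = 0.24
  Item 10: 0.77 * 0.23 = 0.1771
Sum(p_i * q_i) = 0.2275 + 0.1716 + 0.1824 + 0.2464 + 0.1924 + 0.2139 + 0.2211 + 0.2304 + 0.24 + 0.1771 = 2.1028
KR-20 = (k/(k-1)) * (1 - Sum(p_i*q_i) / Var_total)
= (10/9) * (1 - 2.1028/4.0)
= 1.1111 * 0.4743
KR-20 = 0.527

0.527


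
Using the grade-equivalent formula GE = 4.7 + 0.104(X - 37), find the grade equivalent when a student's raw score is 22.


raw - median = 22 - 37 = -15
slope * diff = 0.104 * -15 = -1.56
GE = 4.7 + -1.56
GE = 3.14

3.14


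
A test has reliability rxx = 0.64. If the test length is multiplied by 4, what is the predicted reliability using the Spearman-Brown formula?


r_new = (n * rxx) / (1 + (n-1) * rxx)
r_new = (4 * 0.64) / (1 + 3 * 0.64)
r_new = 2.56 / 2.92
r_new = 0.8767

0.8767


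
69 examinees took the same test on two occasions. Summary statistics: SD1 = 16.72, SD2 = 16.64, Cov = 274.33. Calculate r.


r = cov(X,Y) / (SD_X * SD_Y)
r = 274.33 / (16.72 * 16.64)
r = 274.33 / 278.2208
r = 0.986

0.986
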